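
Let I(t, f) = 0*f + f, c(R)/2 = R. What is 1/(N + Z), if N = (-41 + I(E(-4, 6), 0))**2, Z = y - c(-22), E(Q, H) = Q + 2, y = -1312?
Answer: 1/413 ≈ 0.0024213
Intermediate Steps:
E(Q, H) = 2 + Q
c(R) = 2*R
I(t, f) = f (I(t, f) = 0 + f = f)
Z = -1268 (Z = -1312 - 2*(-22) = -1312 - 1*(-44) = -1312 + 44 = -1268)
N = 1681 (N = (-41 + 0)**2 = (-41)**2 = 1681)
1/(N + Z) = 1/(1681 - 1268) = 1/413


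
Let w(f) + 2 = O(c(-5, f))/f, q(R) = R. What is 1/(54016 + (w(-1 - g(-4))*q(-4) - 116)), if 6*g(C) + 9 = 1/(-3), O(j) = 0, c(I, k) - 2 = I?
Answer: 1/53908 ≈ 1.8550e-5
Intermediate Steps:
c(I, k) = 2 + I
g(C) = -14/9 (g(C) = -3/2 + (1/6)/(-3) = -3/2 + (1/6)*(-1/3) = -3/2 - 1/18 = -14/9)
w(f) = -2 (w(f) = -2 + 0/f = -2 + 0 = -2)
1/(54016 + (w(-1 - g(-4))*q(-4) - 116)) = 1/(54016 + (-2*(-4) - 116)) = 1/(54016 + (8 - 116)) = 1/(54016 - 108) = 1/53908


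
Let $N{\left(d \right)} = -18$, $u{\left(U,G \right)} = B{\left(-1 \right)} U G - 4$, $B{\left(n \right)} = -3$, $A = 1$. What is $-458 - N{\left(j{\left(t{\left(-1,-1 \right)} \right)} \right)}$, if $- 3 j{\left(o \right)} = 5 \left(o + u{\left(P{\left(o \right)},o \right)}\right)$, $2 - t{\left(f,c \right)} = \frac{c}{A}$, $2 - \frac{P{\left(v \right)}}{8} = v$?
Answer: $-440$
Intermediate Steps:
$P{\left(v \right)} = 16 - 8 v$
$u{\left(U,G \right)} = -4 - 3 G U$ ($u{\left(U,G \right)} = - 3 U G - 4 = - 3 G U - 4 = -4 - 3 G U$)
$t{\left(f,c \right)} = 2 - c$ ($t{\left(f,c \right)} = 2 - \frac{c}{1} = 2 - c 1 = 2 - c$)
$j{\left(o \right)} = \frac{20}{3} - \frac{5 o}{3} + 5 o \left(16 - 8 o\right)$ ($j{\left(o \right)} = - \frac{5 \left(o - \left(4 + 3 o \left(16 - 8 o\right)\right)\right)}{3} = - \frac{5 \left(-4 + o - 3 o \left(16 - 8 o\right)\right)}{3} = - \frac{-20 + 5 o - 15 o \left(16 - 8 o\right)}{3} = \frac{20}{3} - \frac{5 o}{3} + 5 o \left(16 - 8 o\right)$)
$-458 - N{\left(j{\left(t{\left(-1,-1 \right)} \right)} \right)} = -458 - -18 = -458 + 18 = -440$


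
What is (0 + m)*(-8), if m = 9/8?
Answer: -9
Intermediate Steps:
m = 9/8 (m = 9*(⅛) = 9/8 ≈ 1.1250)
(0 + m)*(-8) = (0 + 9/8)*(-8) = (9/8)*(-8) = -9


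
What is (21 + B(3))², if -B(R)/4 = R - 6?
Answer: 1089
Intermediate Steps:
B(R) = 24 - 4*R (B(R) = -4*(R - 6) = -4*(-6 + R) = 24 - 4*R)
(21 + B(3))² = (21 + (24 - 4*3))² = (21 + (24 - 12))² = (21 + 12)² = 33² = 1089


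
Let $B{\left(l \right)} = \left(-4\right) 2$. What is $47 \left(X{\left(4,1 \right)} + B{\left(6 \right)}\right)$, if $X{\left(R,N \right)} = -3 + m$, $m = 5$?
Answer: $-282$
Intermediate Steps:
$B{\left(l \right)} = -8$
$X{\left(R,N \right)} = 2$ ($X{\left(R,N \right)} = -3 + 5 = 2$)
$47 \left(X{\left(4,1 \right)} + B{\left(6 \right)}\right) = 47 \left(2 - 8\right) = 47 \left(-6\right) = -282$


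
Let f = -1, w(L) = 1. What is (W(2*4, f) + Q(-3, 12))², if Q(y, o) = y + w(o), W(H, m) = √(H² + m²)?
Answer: (2 - √65)² ≈ 36.751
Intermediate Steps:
Q(y, o) = 1 + y (Q(y, o) = y + 1 = 1 + y)
(W(2*4, f) + Q(-3, 12))² = (√((2*4)² + (-1)²) + (1 - 3))² = (√(8² + 1) - 2)² = (√(64 + 1) - 2)² = (√65 - 2)² = (-2 + √65)²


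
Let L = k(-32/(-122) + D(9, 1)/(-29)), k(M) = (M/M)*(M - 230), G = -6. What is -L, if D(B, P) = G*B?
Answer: 403112/1769 ≈ 227.88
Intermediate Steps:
D(B, P) = -6*B
k(M) = -230 + M (k(M) = 1*(-230 + M) = -230 + M)
L = -403112/1769 (L = -230 + (-32/(-122) - 6*9/(-29)) = -230 + (-32*(-1/122) - 54*(-1/29)) = -230 + (16/61 + 54/29) = -230 + 3758/1769 = -403112/1769 ≈ -227.88)
-L = -1*(-403112/1769) = 403112/1769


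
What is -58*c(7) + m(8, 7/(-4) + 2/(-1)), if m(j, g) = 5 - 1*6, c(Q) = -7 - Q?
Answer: 811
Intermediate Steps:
m(j, g) = -1 (m(j, g) = 5 - 6 = -1)
-58*c(7) + m(8, 7/(-4) + 2/(-1)) = -58*(-7 - 1*7) - 1 = -58*(-7 - 7) - 1 = -58*(-14) - 1 = 812 - 1 = 811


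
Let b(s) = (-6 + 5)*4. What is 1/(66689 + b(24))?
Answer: 1/66685 ≈ 1.4996e-5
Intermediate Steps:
b(s) = -4 (b(s) = -1*4 = -4)
1/(66689 + b(24)) = 1/(66689 - 4) = 1/66685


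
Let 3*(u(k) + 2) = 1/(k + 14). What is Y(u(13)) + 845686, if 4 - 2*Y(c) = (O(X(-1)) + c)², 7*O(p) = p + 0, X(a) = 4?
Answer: 543758134055/642978 ≈ 8.4569e+5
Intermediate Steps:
O(p) = p/7 (O(p) = (p + 0)/7 = p/7)
u(k) = -2 + 1/(3*(14 + k)) (u(k) = -2 + 1/(3*(k + 14)) = -2 + 1/(3*(14 + k)))
Y(c) = 2 - (4/7 + c)²/2 (Y(c) = 2 - ((⅐)*4 + c)²/2 = 2 - (4/7 + c)²/2)
Y(u(13)) + 845686 = (2 - (4 + 7*((-83 - 6*13)/(3*(14 + 13))))²/98) + 845686 = (2 - (4 + 7*((⅓)*(-83 - 78)/27))²/98) + 845686 = (2 - (4 + 7*((⅓)*(1/27)*(-161)))²/98) + 845686 = (2 - (4 + 7*(-161/81))²/98) + 845686 = (2 - (4 - 1127/81)²/98) + 845686 = (2 - (-803/81)²/98) + 845686 = (2 - 1/98*644809/6561) + 845686 = (2 - 644809/642978) + 845686 = 641147/642978 + 845686 = 543758134055/642978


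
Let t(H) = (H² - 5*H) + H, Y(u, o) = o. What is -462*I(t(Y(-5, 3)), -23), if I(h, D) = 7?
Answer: -3234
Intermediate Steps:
t(H) = H² - 4*H
-462*I(t(Y(-5, 3)), -23) = -462*7 = -3234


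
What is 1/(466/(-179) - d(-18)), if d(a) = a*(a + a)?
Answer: -179/116458 ≈ -0.0015370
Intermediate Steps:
d(a) = 2*a² (d(a) = a*(2*a) = 2*a²)
1/(466/(-179) - d(-18)) = 1/(466/(-179) - 2*(-18)²) = 1/(466*(-1/179) - 2*324) = 1/(-466/179 - 1*648) = 1/(-466/179 - 648) = 1/(-116458/179) = -179/116458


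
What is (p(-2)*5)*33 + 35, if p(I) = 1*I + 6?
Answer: 695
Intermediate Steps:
p(I) = 6 + I (p(I) = I + 6 = 6 + I)
(p(-2)*5)*33 + 35 = ((6 - 2)*5)*33 + 35 = (4*5)*33 + 35 = 20*33 + 35 = 660 + 35 = 695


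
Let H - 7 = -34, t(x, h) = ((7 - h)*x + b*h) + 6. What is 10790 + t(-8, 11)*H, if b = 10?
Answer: 6794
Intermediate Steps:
t(x, h) = 6 + 10*h + x*(7 - h) (t(x, h) = ((7 - h)*x + 10*h) + 6 = (x*(7 - h) + 10*h) + 6 = (10*h + x*(7 - h)) + 6 = 6 + 10*h + x*(7 - h))
H = -27 (H = 7 - 34 = -27)
10790 + t(-8, 11)*H = 10790 + (6 + 7*(-8) + 10*11 - 1*11*(-8))*(-27) = 10790 + (6 - 56 + 110 + 88)*(-27) = 10790 + 148*(-27) = 10790 - 3996 = 6794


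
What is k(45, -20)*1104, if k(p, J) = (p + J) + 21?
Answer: 50784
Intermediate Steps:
k(p, J) = 21 + J + p (k(p, J) = (J + p) + 21 = 21 + J + p)
k(45, -20)*1104 = (21 - 20 + 45)*1104 = 46*1104 = 50784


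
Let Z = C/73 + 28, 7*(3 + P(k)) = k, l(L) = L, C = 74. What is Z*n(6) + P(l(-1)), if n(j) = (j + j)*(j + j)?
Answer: 2133338/511 ≈ 4174.8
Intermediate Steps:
P(k) = -3 + k/7
n(j) = 4*j² (n(j) = (2*j)*(2*j) = 4*j²)
Z = 2118/73 (Z = 74/73 + 28 = 2118/73 ≈ 29.014)
Z*n(6) + P(l(-1)) = 2118*(4*6²)/73 + (-3 + (⅐)*(-1)) = 2118*(4*36)/73 + (-3 - ⅐) = (2118/73)*144 - 22/7 = 304992/73 - 22/7 = 2133338/511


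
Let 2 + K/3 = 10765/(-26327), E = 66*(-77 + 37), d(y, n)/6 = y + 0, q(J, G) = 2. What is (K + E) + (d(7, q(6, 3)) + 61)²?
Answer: 209609606/26327 ≈ 7961.8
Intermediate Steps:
d(y, n) = 6*y (d(y, n) = 6*(y + 0) = 6*y)
E = -2640 (E = 66*(-40) = -2640)
K = -190257/26327 (K = -6 + 3*(10765/(-26327)) = -6 + 3*(10765*(-1/26327)) = -6 + 3*(-10765/26327) = -6 - 32295/26327 = -190257/26327 ≈ -7.2267)
(K + E) + (d(7, q(6, 3)) + 61)² = (-190257/26327 - 2640) + (6*7 + 61)² = -69693537/26327 + (42 + 61)² = -69693537/26327 + 103² = -69693537/26327 + 10609 = 209609606/26327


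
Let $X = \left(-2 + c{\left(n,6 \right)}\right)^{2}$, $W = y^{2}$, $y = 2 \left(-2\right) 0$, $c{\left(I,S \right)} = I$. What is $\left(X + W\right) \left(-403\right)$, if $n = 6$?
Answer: $-6448$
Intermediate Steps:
$y = 0$ ($y = \left(-4\right) 0 = 0$)
$W = 0$ ($W = 0^{2} = 0$)
$X = 16$ ($X = \left(-2 + 6\right)^{2} = 4^{2} = 16$)
$\left(X + W\right) \left(-403\right) = \left(16 + 0\right) \left(-403\right) = 16 \left(-403\right) = -6448$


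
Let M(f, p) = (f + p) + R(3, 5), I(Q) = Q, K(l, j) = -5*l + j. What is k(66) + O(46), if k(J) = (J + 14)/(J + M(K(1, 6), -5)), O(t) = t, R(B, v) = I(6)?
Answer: 802/17 ≈ 47.176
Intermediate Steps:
K(l, j) = j - 5*l
R(B, v) = 6
M(f, p) = 6 + f + p (M(f, p) = (f + p) + 6 = 6 + f + p)
k(J) = (14 + J)/(2 + J) (k(J) = (J + 14)/(J + (6 + (6 - 5*1) - 5)) = (14 + J)/(J + (6 + (6 - 5) - 5)) = (14 + J)/(J + (6 + 1 - 5)) = (14 + J)/(J + 2) = (14 + J)/(2 + J))
k(66) + O(46) = (14 + 66)/(2 + 66) + 46 = 80/68 + 46 = (1/68)*80 + 46 = 20/17 + 46 = 802/17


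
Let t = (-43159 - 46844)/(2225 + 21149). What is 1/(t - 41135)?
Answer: -23374/961579493 ≈ -2.4308e-5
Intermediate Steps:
t = -90003/23374 ≈ -3.8506
1/(t - 41135) = 1/(-90003/23374 - 41135) = 1/(-961579493/23374) = -23374/961579493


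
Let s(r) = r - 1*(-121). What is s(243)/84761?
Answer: 364/84761 ≈ 0.0042944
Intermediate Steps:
s(r) = 121 + r (s(r) = r + 121 = 121 + r)
s(243)/84761 = (121 + 243)/84761 = 364*(1/84761) = 364/84761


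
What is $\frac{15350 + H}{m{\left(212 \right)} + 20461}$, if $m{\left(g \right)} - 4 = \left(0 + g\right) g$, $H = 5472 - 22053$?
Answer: $- \frac{1231}{65409} \approx -0.01882$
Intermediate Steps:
$H = -16581$ ($H = 5472 - 22053 = -16581$)
$m{\left(g \right)} = 4 + g^{2}$ ($m{\left(g \right)} = 4 + \left(0 + g\right) g = 4 + g g = 4 + g^{2}$)
$\frac{15350 + H}{m{\left(212 \right)} + 20461} = \frac{15350 - 16581}{\left(4 + 212^{2}\right) + 20461} = - \frac{1231}{\left(4 + 44944\right) + 20461} = - \frac{1231}{44948 + 20461} = - \frac{1231}{65409}$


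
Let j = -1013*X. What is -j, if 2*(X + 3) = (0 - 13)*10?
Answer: -68884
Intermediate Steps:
X = -68 (X = -3 + ((0 - 13)*10)/2 = -3 + (-13*10)/2 = -3 + (1/2)*(-130) = -3 - 65 = -68)
j = 68884 (j = -1013*(-68) = 68884)
-j = -1*68884 = -68884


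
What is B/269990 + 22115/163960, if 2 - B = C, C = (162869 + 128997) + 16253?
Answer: -4454803447/4426756040 ≈ -1.0063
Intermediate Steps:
C = 308119 (C = 291866 + 16253 = 308119)
B = -308117 (B = 2 - 1*308119 = 2 - 308119 = -308117)
B/269990 + 22115/163960 = -308117/269990 + 22115/163960 = -308117*1/269990 + 22115*(1/163960) = -308117/269990 + 4423/32792 = -4454803447/4426756040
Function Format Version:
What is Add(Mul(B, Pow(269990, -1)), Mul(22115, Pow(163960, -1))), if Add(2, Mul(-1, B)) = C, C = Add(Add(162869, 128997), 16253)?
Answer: Rational(-4454803447, 4426756040) ≈ -1.0063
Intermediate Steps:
C = 308119 (C = Add(291866, 16253) = 308119)
B = -308117 (B = Add(2, Mul(-1, 308119)) = Add(2, -308119) = -308117)
Add(Mul(B, Pow(269990, -1)), Mul(22115, Pow(163960, -1))) = Add(Mul(-308117, Pow(269990, -1)), Mul(22115, Pow(163960, -1))) = Add(Mul(-308117, Rational(1, 269990)), Mul(22115, Rational(1, 163960))) = Add(Rational(-308117, 269990), Rational(4423, 32792)) = Rational(-4454803447, 4426756040)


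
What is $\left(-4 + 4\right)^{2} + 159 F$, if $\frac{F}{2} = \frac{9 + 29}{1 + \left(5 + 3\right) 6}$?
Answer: $\frac{12084}{49} \approx 246.61$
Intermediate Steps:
$F = \frac{76}{49}$ ($F = 2 \frac{9 + 29}{1 + \left(5 + 3\right) 6} = 2 \frac{38}{1 + 8 \cdot 6} = 2 \frac{38}{1 + 48} = 2 \cdot \frac{38}{49} = \frac{76}{49} \approx 1.551$)
$\left(-4 + 4\right)^{2} + 159 F = \left(-4 + 4\right)^{2} + 159 \cdot \frac{76}{49} = 0^{2} + \frac{12084}{49} = 0 + \frac{12084}{49} = \frac{12084}{49}$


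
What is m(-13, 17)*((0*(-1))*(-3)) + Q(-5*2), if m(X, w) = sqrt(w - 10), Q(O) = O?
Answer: -10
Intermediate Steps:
m(X, w) = sqrt(-10 + w)
m(-13, 17)*((0*(-1))*(-3)) + Q(-5*2) = sqrt(-10 + 17)*((0*(-1))*(-3)) - 5*2 = sqrt(7)*(0*(-3)) - 10 = sqrt(7)*0 - 10 = 0 - 10 = -10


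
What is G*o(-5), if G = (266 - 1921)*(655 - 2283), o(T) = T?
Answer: -13471700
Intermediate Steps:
G = 2694340 (G = -1655*(-1628) = 2694340)
G*o(-5) = 2694340*(-5) = -13471700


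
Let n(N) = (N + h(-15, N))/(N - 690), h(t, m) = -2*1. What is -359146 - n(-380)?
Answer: -192143301/535 ≈ -3.5915e+5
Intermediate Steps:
h(t, m) = -2
n(N) = (-2 + N)/(-690 + N) (n(N) = (N - 2)/(N - 690) = (-2 + N)/(-690 + N))
-359146 - n(-380) = -359146 - (-2 - 380)/(-690 - 380) = -359146 - (-382)/(-1070) = -359146 - (-1)*(-382)/1070 = -359146 - 1*191/535 = -359146 - 191/535 = -192143301/535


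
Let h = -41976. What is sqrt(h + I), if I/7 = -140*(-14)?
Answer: 4*I*sqrt(1766) ≈ 168.1*I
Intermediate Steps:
I = 13720 (I = 7*(-140*(-14)) = 7*1960 = 13720)
sqrt(h + I) = sqrt(-41976 + 13720) = sqrt(-28256) = 4*I*sqrt(1766)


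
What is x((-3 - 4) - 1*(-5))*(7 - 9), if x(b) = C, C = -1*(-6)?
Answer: -12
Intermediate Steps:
C = 6
x(b) = 6
x((-3 - 4) - 1*(-5))*(7 - 9) = 6*(7 - 9) = 6*(-2) = -12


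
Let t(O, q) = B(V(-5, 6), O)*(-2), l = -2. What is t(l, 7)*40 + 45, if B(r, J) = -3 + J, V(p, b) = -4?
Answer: 445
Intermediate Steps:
t(O, q) = 6 - 2*O (t(O, q) = (-3 + O)*(-2) = 6 - 2*O)
t(l, 7)*40 + 45 = (6 - 2*(-2))*40 + 45 = (6 + 4)*40 + 45 = 10*40 + 45 = 400 + 45 = 445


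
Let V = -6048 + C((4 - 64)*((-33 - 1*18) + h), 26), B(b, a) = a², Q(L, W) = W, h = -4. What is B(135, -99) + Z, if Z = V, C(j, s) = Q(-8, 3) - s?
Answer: 3730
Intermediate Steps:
C(j, s) = 3 - s
V = -6071 (V = -6048 + (3 - 1*26) = -6048 + (3 - 26) = -6048 - 23 = -6071)
Z = -6071
B(135, -99) + Z = (-99)² - 6071 = 9801 - 6071 = 3730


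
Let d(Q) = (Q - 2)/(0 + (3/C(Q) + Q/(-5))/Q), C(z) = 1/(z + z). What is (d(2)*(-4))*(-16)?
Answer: 0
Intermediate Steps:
C(z) = 1/(2*z)
d(Q) = -10/29 + 5*Q/29 (d(Q) = (Q - 2)/(0 + (3/((1/(2*Q))) + Q/(-5))/Q) = (-2 + Q)/(0 + (3*(2*Q) + Q*(-⅕))/Q) = (-2 + Q)/(0 + (6*Q - Q/5)/Q) = (-2 + Q)/(0 + (29*Q/5)/Q) = (-2 + Q)/(0 + 29/5) = (-2 + Q)/(29/5) = (-2 + Q)*(5/29) = -10/29 + 5*Q/29)
(d(2)*(-4))*(-16) = ((-10/29 + (5/29)*2)*(-4))*(-16) = ((-10/29 + 10/29)*(-4))*(-16) = (0*(-4))*(-16) = 0*(-16) = 0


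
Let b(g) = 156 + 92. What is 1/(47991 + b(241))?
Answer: 1/48239 ≈ 2.0730e-5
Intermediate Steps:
b(g) = 248
1/(47991 + b(241)) = 1/(47991 + 248) = 1/48239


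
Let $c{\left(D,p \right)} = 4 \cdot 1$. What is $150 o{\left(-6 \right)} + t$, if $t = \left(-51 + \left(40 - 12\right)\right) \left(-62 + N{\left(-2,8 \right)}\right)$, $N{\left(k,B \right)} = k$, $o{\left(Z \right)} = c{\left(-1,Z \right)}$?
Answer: $2072$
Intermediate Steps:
$c{\left(D,p \right)} = 4$
$o{\left(Z \right)} = 4$
$t = 1472$ ($t = \left(-51 + \left(40 - 12\right)\right) \left(-62 - 2\right) = \left(-51 + 28\right) \left(-64\right) = \left(-23\right) \left(-64\right) = 1472$)
$150 o{\left(-6 \right)} + t = 150 \cdot 4 + 1472 = 600 + 1472 = 2072$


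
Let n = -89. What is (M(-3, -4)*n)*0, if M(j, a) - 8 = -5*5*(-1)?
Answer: 0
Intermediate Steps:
M(j, a) = 33 (M(j, a) = 8 - 5*5*(-1) = 8 - 25*(-1) = 8 + 25 = 33)
(M(-3, -4)*n)*0 = (33*(-89))*0 = -2937*0 = 0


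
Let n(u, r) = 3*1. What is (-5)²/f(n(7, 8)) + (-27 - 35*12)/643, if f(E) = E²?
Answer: 12052/5787 ≈ 2.0826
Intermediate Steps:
n(u, r) = 3
(-5)²/f(n(7, 8)) + (-27 - 35*12)/643 = (-5)²/(3²) + (-27 - 35*12)/643 = 25/9 + (-27 - 420)*(1/643) = 25*(⅑) - 447*1/643 = 25/9 - 447/643 = 12052/5787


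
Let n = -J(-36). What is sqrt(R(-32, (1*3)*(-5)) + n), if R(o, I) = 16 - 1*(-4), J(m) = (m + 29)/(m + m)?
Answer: sqrt(2866)/12 ≈ 4.4613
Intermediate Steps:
J(m) = (29 + m)/(2*m) (J(m) = (29 + m)/((2*m)) = (29 + m)*(1/(2*m)) = (29 + m)/(2*m))
R(o, I) = 20 (R(o, I) = 16 + 4 = 20)
n = -7/72 (n = -(29 - 36)/(2*(-36)) = -(-1)*(-7)/(2*36) = -1*7/72 = -7/72 ≈ -0.097222)
sqrt(R(-32, (1*3)*(-5)) + n) = sqrt(20 - 7/72) = sqrt(1433/72) = sqrt(2866)/12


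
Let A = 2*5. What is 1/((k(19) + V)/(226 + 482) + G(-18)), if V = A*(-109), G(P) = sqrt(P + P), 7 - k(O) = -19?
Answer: -23541/599300 - 93987*I/599300 ≈ -0.039281 - 0.15683*I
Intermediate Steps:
k(O) = 26 (k(O) = 7 - 1*(-19) = 7 + 19 = 26)
G(P) = sqrt(2)*sqrt(P) (G(P) = sqrt(2*P) = sqrt(2)*sqrt(P))
A = 10
V = -1090 (V = 10*(-109) = -1090)
1/((k(19) + V)/(226 + 482) + G(-18)) = 1/((26 - 1090)/(226 + 482) + sqrt(2)*sqrt(-18)) = 1/(-1064/708 + sqrt(2)*(3*I*sqrt(2))) = 1/(-1064*1/708 + 6*I) = 1/(-266/177 + 6*I) = 31329*(-266/177 - 6*I)/1198600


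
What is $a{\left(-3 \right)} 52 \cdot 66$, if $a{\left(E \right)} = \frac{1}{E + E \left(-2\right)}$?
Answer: $1144$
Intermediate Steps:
$a{\left(E \right)} = - \frac{1}{E}$ ($a{\left(E \right)} = \frac{1}{E - 2 E} = \frac{1}{\left(-1\right) E} = - \frac{1}{E}$)
$a{\left(-3 \right)} 52 \cdot 66 = - \frac{1}{-3} \cdot 52 \cdot 66 = \left(-1\right) \left(- \frac{1}{3}\right) 52 \cdot 66 = \frac{1}{3} \cdot 52 \cdot 66 = \frac{52}{3} \cdot 66 = 1144$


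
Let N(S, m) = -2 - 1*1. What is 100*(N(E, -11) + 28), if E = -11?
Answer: 2500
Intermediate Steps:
N(S, m) = -3 (N(S, m) = -2 - 1 = -3)
100*(N(E, -11) + 28) = 100*(-3 + 28) = 100*25 = 2500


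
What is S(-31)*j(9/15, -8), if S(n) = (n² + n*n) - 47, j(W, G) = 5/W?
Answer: 15625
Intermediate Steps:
S(n) = -47 + 2*n² (S(n) = (n² + n²) - 47 = 2*n² - 47 = -47 + 2*n²)
S(-31)*j(9/15, -8) = (-47 + 2*(-31)²)*(5/((9/15))) = (-47 + 2*961)*(5/((9*(1/15)))) = (-47 + 1922)*(5/(⅗)) = 1875*(5*(5/3)) = 1875*(25/3) = 15625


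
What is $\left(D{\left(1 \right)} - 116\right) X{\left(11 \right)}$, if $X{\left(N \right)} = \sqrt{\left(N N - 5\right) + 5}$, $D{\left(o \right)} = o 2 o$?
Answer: $-1254$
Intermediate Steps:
$D{\left(o \right)} = 2 o^{2}$ ($D{\left(o \right)} = 2 o o = 2 o^{2}$)
$X{\left(N \right)} = \sqrt{N^{2}}$ ($X{\left(N \right)} = \sqrt{\left(N^{2} - 5\right) + 5} = \sqrt{\left(-5 + N^{2}\right) + 5} = \sqrt{N^{2}}$)
$\left(D{\left(1 \right)} - 116\right) X{\left(11 \right)} = \left(2 \cdot 1^{2} - 116\right) \sqrt{11^{2}} = \left(2 \cdot 1 - 116\right) \sqrt{121} = \left(2 - 116\right) 11 = \left(-114\right) 11 = -1254$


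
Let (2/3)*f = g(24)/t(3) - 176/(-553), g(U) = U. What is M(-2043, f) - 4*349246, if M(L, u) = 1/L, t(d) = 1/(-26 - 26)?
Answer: -2854038313/2043 ≈ -1.3970e+6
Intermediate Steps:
t(d) = -1/52 (t(d) = 1/(-52) = -1/52)
f = -1034952/553 (f = 3*(24/(-1/52) - 176/(-553))/2 = 3*(24*(-52) - 176*(-1/553))/2 = 3*(-1248 + 176/553)/2 = (3/2)*(-689968/553) = -1034952/553 ≈ -1871.5)
M(-2043, f) - 4*349246 = 1/(-2043) - 4*349246 = -1/2043 - 1*1396984 = -1/2043 - 1396984 = -2854038313/2043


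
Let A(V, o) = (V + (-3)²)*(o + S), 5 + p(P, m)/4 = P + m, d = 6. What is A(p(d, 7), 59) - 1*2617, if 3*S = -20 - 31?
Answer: -895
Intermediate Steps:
S = -17 (S = (-20 - 31)/3 = (⅓)*(-51) = -17)
p(P, m) = -20 + 4*P + 4*m (p(P, m) = -20 + 4*(P + m) = -20 + (4*P + 4*m) = -20 + 4*P + 4*m)
A(V, o) = (-17 + o)*(9 + V) (A(V, o) = (V + (-3)²)*(o - 17) = (V + 9)*(-17 + o) = (9 + V)*(-17 + o) = (-17 + o)*(9 + V))
A(p(d, 7), 59) - 1*2617 = (-153 - 17*(-20 + 4*6 + 4*7) + 9*59 + (-20 + 4*6 + 4*7)*59) - 1*2617 = (-153 - 17*(-20 + 24 + 28) + 531 + (-20 + 24 + 28)*59) - 2617 = (-153 - 17*32 + 531 + 32*59) - 2617 = (-153 - 544 + 531 + 1888) - 2617 = 1722 - 2617 = -895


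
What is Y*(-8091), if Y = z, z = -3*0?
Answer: 0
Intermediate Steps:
z = 0
Y = 0
Y*(-8091) = 0*(-8091) = 0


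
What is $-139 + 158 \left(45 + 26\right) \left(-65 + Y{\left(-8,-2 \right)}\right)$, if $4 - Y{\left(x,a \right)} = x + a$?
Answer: $-572257$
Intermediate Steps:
$Y{\left(x,a \right)} = 4 - a - x$ ($Y{\left(x,a \right)} = 4 - \left(x + a\right) = 4 - \left(a + x\right) = 4 - a - x$)
$-139 + 158 \left(45 + 26\right) \left(-65 + Y{\left(-8,-2 \right)}\right) = -139 + 158 \left(45 + 26\right) \left(-65 - -14\right) = -139 + 158 \cdot 71 \left(-65 + \left(4 + 2 + 8\right)\right) = -139 + 158 \cdot 71 \left(-65 + 14\right) = -139 + 158 \cdot 71 \left(-51\right) = -139 + 158 \left(-3621\right) = -139 - 572118 = -572257$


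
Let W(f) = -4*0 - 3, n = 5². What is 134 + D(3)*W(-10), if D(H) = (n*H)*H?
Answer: -541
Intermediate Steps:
n = 25
W(f) = -3 (W(f) = 0 - 3 = -3)
D(H) = 25*H² (D(H) = (25*H)*H = 25*H²)
134 + D(3)*W(-10) = 134 + (25*3²)*(-3) = 134 + (25*9)*(-3) = 134 + 225*(-3) = 134 - 675 = -541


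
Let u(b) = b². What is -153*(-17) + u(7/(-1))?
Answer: 2650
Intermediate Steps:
-153*(-17) + u(7/(-1)) = -153*(-17) + (7/(-1))² = 2601 + (7*(-1))² = 2601 + (-7)² = 2601 + 49 = 2650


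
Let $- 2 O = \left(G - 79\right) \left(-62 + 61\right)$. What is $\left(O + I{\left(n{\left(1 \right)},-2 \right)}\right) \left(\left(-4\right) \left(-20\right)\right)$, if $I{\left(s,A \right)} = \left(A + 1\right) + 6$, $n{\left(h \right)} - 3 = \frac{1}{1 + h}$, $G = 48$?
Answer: $-840$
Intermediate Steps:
$n{\left(h \right)} = 3 + \frac{1}{1 + h}$
$O = - \frac{31}{2}$ ($O = - \frac{\left(48 - 79\right) \left(-62 + 61\right)}{2} = - \frac{\left(-31\right) \left(-1\right)}{2} = \left(- \frac{1}{2}\right) 31 = - \frac{31}{2} \approx -15.5$)
$I{\left(s,A \right)} = 7 + A$ ($I{\left(s,A \right)} = \left(1 + A\right) + 6 = 7 + A$)
$\left(O + I{\left(n{\left(1 \right)},-2 \right)}\right) \left(\left(-4\right) \left(-20\right)\right) = \left(- \frac{31}{2} + \left(7 - 2\right)\right) \left(\left(-4\right) \left(-20\right)\right) = \left(- \frac{31}{2} + 5\right) 80 = \left(- \frac{21}{2}\right) 80 = -840$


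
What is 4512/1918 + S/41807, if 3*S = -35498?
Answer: 248907194/120278739 ≈ 2.0694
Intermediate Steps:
S = -35498/3 (S = (⅓)*(-35498) = -35498/3 ≈ -11833.)
4512/1918 + S/41807 = 4512/1918 - 35498/3/41807 = 4512*(1/1918) - 35498/3*1/41807 = 2256/959 - 35498/125421 = 248907194/120278739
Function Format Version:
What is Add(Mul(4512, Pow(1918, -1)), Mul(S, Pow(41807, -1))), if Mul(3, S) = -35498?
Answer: Rational(248907194, 120278739) ≈ 2.0694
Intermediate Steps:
S = Rational(-35498, 3) (S = Mul(Rational(1, 3), -35498) = Rational(-35498, 3) ≈ -11833.)
Add(Mul(4512, Pow(1918, -1)), Mul(S, Pow(41807, -1))) = Add(Mul(4512, Pow(1918, -1)), Mul(Rational(-35498, 3), Pow(41807, -1))) = Add(Mul(4512, Rational(1, 1918)), Mul(Rational(-35498, 3), Rational(1, 41807))) = Add(Rational(2256, 959), Rational(-35498, 125421)) = Rational(248907194, 120278739)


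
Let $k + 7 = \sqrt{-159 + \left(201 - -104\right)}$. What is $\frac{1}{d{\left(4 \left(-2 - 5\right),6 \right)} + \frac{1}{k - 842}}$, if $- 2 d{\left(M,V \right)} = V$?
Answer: $- \frac{1081407}{3245495} + \frac{\sqrt{146}}{6490990} \approx -0.3332$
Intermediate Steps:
$d{\left(M,V \right)} = - \frac{V}{2}$
$k = -7 + \sqrt{146}$ ($k = -7 + \sqrt{-159 + \left(201 - -104\right)} = -7 + \sqrt{-159 + \left(201 + 104\right)} = -7 + \sqrt{-159 + 305} = -7 + \sqrt{146} \approx 5.083$)
$\frac{1}{d{\left(4 \left(-2 - 5\right),6 \right)} + \frac{1}{k - 842}} = \frac{1}{\left(- \frac{1}{2}\right) 6 + \frac{1}{\left(-7 + \sqrt{146}\right) - 842}} = \frac{1}{-3 + \frac{1}{-849 + \sqrt{146}}}$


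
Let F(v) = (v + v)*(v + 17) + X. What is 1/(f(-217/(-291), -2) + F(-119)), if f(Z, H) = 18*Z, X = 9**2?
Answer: 97/2363931 ≈ 4.1033e-5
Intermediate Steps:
X = 81
F(v) = 81 + 2*v*(17 + v) (F(v) = (v + v)*(v + 17) + 81 = (2*v)*(17 + v) + 81 = 2*v*(17 + v) + 81 = 81 + 2*v*(17 + v))
1/(f(-217/(-291), -2) + F(-119)) = 1/(18*(-217/(-291)) + (81 + 2*(-119)**2 + 34*(-119))) = 1/(18*(-217*(-1/291)) + (81 + 2*14161 - 4046)) = 1/(18*(217/291) + (81 + 28322 - 4046)) = 1/(1302/97 + 24357) = 1/(2363931/97) = 97/2363931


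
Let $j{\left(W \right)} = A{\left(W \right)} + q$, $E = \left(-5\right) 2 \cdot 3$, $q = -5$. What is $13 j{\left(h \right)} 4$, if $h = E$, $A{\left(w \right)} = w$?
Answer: $-1820$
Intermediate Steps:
$E = -30$ ($E = \left(-10\right) 3 = -30$)
$h = -30$
$j{\left(W \right)} = -5 + W$ ($j{\left(W \right)} = W - 5 = -5 + W$)
$13 j{\left(h \right)} 4 = 13 \left(-5 - 30\right) 4 = 13 \left(-35\right) 4 = \left(-455\right) 4 = -1820$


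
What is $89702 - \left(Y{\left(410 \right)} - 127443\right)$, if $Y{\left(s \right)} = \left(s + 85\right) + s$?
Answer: $216240$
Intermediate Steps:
$Y{\left(s \right)} = 85 + 2 s$ ($Y{\left(s \right)} = \left(85 + s\right) + s = 85 + 2 s$)
$89702 - \left(Y{\left(410 \right)} - 127443\right) = 89702 - \left(\left(85 + 2 \cdot 410\right) - 127443\right) = 89702 - \left(\left(85 + 820\right) - 127443\right) = 89702 - \left(905 - 127443\right) = 89702 - -126538 = 89702 + 126538 = 216240$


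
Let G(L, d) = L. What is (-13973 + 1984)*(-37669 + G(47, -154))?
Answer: 451050158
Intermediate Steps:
(-13973 + 1984)*(-37669 + G(47, -154)) = (-13973 + 1984)*(-37669 + 47) = -11989*(-37622) = 451050158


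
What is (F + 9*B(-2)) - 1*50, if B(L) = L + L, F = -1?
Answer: -87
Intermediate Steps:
B(L) = 2*L
(F + 9*B(-2)) - 1*50 = (-1 + 9*(2*(-2))) - 1*50 = (-1 + 9*(-4)) - 50 = (-1 - 36) - 50 = -37 - 50 = -87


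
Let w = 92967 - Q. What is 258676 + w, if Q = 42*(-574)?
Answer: 375751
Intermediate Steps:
Q = -24108
w = 117075 (w = 92967 - 1*(-24108) = 92967 + 24108 = 117075)
258676 + w = 258676 + 117075 = 375751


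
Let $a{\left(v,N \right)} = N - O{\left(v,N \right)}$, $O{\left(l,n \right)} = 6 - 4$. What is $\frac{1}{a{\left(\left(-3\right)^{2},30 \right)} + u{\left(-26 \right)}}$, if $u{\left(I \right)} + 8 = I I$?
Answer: $\frac{1}{696} \approx 0.0014368$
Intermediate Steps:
$O{\left(l,n \right)} = 2$
$a{\left(v,N \right)} = -2 + N$ ($a{\left(v,N \right)} = N - 2 = -2 + N$)
$u{\left(I \right)} = -8 + I^{2}$ ($u{\left(I \right)} = -8 + I I = -8 + I^{2}$)
$\frac{1}{a{\left(\left(-3\right)^{2},30 \right)} + u{\left(-26 \right)}} = \frac{1}{\left(-2 + 30\right) - \left(8 - \left(-26\right)^{2}\right)} = \frac{1}{28 + \left(-8 + 676\right)} = \frac{1}{28 + 668} = \frac{1}{696}$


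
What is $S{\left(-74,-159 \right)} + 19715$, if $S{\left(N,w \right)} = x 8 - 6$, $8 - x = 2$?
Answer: $19757$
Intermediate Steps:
$x = 6$ ($x = 8 - 2 = 6$)
$S{\left(N,w \right)} = 42$ ($S{\left(N,w \right)} = 6 \cdot 8 - 6 = 48 - 6 = 42$)
$S{\left(-74,-159 \right)} + 19715 = 42 + 19715 = 19757$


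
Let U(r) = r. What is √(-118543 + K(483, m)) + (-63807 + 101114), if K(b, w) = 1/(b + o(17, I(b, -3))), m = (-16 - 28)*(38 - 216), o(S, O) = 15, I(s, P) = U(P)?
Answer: 37307 + I*√29399137674/498 ≈ 37307.0 + 344.3*I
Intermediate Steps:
I(s, P) = P
m = 7832 (m = -44*(-178) = 7832)
K(b, w) = 1/(15 + b) (K(b, w) = 1/(b + 15) = 1/(15 + b))
√(-118543 + K(483, m)) + (-63807 + 101114) = √(-118543 + 1/(15 + 483)) + (-63807 + 101114) = √(-118543 + 1/498) + 37307 = √(-59034413/498) + 37307 = I*√29399137674/498 + 37307 = 37307 + I*√29399137674/498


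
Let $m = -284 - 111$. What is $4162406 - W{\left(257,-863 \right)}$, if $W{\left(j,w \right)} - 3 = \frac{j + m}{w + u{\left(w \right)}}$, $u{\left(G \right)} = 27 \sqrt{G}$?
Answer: $\frac{3313272719}{796} - \frac{1863 i \sqrt{863}}{686948} \approx 4.1624 \cdot 10^{6} - 0.07967 i$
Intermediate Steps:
$m = -395$ ($m = -284 - 111 = -395$)
$W{\left(j,w \right)} = 3 + \frac{-395 + j}{w + 27 \sqrt{w}}$ ($W{\left(j,w \right)} = 3 + \frac{j - 395}{w + 27 \sqrt{w}} = 3 + \frac{-395 + j}{w + 27 \sqrt{w}}$)
$4162406 - W{\left(257,-863 \right)} = 4162406 - \frac{-395 + 257 + 3 \left(-863\right) + 81 \sqrt{-863}}{-863 + 27 \sqrt{-863}} = 4162406 - \frac{-395 + 257 - 2589 + 81 i \sqrt{863}}{-863 + 27 i \sqrt{863}} = 4162406 - \frac{-2727 + 81 i \sqrt{863}}{-863 + 27 i \sqrt{863}}$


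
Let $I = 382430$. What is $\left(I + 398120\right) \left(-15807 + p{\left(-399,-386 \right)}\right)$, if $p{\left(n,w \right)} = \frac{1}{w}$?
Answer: $- \frac{2381264083325}{193} \approx -1.2338 \cdot 10^{10}$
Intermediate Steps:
$\left(I + 398120\right) \left(-15807 + p{\left(-399,-386 \right)}\right) = \left(382430 + 398120\right) \left(-15807 + \frac{1}{-386}\right) = 780550 \left(-15807 - \frac{1}{386}\right) = 780550 \left(- \frac{6101503}{386}\right) = - \frac{2381264083325}{193}$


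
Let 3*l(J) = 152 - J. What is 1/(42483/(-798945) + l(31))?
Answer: 16305/656768 ≈ 0.024826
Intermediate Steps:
l(J) = 152/3 - J/3 (l(J) = (152 - J)/3 = 152/3 - J/3)
1/(42483/(-798945) + l(31)) = 1/(42483/(-798945) + (152/3 - 1/3*31)) = 1/(42483*(-1/798945) + (152/3 - 31/3)) = 1/(-289/5435 + 121/3) = 1/(656768/16305) = 16305/656768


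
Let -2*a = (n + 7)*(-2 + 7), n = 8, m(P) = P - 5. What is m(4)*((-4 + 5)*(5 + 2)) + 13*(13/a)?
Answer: -863/75 ≈ -11.507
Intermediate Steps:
m(P) = -5 + P
a = -75/2 (a = -(8 + 7)*(-2 + 7)/2 = -15*5/2 = -½*75 = -75/2 ≈ -37.500)
m(4)*((-4 + 5)*(5 + 2)) + 13*(13/a) = (-5 + 4)*((-4 + 5)*(5 + 2)) + 13*(13/(-75/2)) = -7 + 13*(13*(-2/75)) = -1*7 + 13*(-26/75) = -7 - 338/75 = -863/75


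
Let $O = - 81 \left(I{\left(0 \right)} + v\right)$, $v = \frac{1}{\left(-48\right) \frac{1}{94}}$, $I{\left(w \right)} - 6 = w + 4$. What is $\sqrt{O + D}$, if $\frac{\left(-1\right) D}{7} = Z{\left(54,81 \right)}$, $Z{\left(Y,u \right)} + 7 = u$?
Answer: $\frac{i \sqrt{18710}}{4} \approx 34.196 i$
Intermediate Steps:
$Z{\left(Y,u \right)} = -7 + u$
$I{\left(w \right)} = 10 + w$ ($I{\left(w \right)} = 6 + \left(w + 4\right) = 6 + \left(4 + w\right) = 10 + w$)
$v = - \frac{47}{24}$ ($v = \frac{1}{\left(-48\right) \frac{1}{94}} = \frac{1}{- \frac{24}{47}} = - \frac{47}{24} \approx -1.9583$)
$D = -518$ ($D = - 7 \left(-7 + 81\right) = \left(-7\right) 74 = -518$)
$O = - \frac{5211}{8}$ ($O = - 81 \left(\left(10 + 0\right) - \frac{47}{24}\right) = - 81 \left(10 - \frac{47}{24}\right) = \left(-81\right) \frac{193}{24} = - \frac{5211}{8} \approx -651.38$)
$\sqrt{O + D} = \sqrt{- \frac{5211}{8} - 518} = \sqrt{- \frac{9355}{8}} = \frac{i \sqrt{18710}}{4}$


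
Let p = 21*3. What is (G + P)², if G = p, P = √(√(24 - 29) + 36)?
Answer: (63 + √(36 + I*√5))² ≈ 4761.4 + 25.7*I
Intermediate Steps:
P = √(36 + I*√5) (P = √(√(-5) + 36) = √(I*√5 + 36) = √(36 + I*√5) ≈ 6.0029 + 0.18625*I)
p = 63
G = 63
(G + P)² = (63 + √(36 + I*√5))²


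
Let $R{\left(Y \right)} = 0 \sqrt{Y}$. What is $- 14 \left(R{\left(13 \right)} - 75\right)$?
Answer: $1050$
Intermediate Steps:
$R{\left(Y \right)} = 0$
$- 14 \left(R{\left(13 \right)} - 75\right) = - 14 \left(0 - 75\right) = \left(-14\right) \left(-75\right) = 1050$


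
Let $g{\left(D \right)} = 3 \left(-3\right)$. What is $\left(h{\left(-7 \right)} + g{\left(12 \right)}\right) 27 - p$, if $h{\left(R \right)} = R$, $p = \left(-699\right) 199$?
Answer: $138669$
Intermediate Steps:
$p = -139101$
$g{\left(D \right)} = -9$
$\left(h{\left(-7 \right)} + g{\left(12 \right)}\right) 27 - p = \left(-7 - 9\right) 27 - -139101 = \left(-16\right) 27 + 139101 = -432 + 139101 = 138669$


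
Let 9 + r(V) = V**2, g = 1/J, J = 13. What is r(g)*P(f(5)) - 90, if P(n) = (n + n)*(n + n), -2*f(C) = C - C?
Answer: -90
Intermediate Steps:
f(C) = 0 (f(C) = -(C - C)/2 = -1/2*0 = 0)
P(n) = 4*n**2 (P(n) = (2*n)*(2*n) = 4*n**2)
g = 1/13 ≈ 0.076923
r(V) = -9 + V**2
r(g)*P(f(5)) - 90 = (-9 + (1/13)**2)*(4*0**2) - 90 = (-9 + 1/169)*(4*0) - 90 = -1520/169*0 - 90 = 0 - 90 = -90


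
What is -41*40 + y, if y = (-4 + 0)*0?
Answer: -1640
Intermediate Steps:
y = 0 (y = -4*0 = 0)
-41*40 + y = -41*40 + 0 = -1640 + 0 = -1640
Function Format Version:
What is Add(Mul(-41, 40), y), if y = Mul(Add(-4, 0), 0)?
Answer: -1640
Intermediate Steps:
y = 0 (y = Mul(-4, 0) = 0)
Add(Mul(-41, 40), y) = Add(Mul(-41, 40), 0) = Add(-1640, 0) = -1640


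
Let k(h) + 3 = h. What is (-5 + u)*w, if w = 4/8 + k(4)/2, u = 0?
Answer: -5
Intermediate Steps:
k(h) = -3 + h
w = 1 (w = 4/8 + (-3 + 4)/2 = 4*(⅛) + 1*(½) = ½ + ½ = 1)
(-5 + u)*w = (-5 + 0)*1 = -5*1 = -5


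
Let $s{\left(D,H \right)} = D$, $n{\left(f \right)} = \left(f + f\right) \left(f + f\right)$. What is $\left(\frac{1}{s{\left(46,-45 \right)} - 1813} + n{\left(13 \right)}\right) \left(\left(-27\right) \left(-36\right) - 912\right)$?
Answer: $\frac{23889820}{589} \approx 40560.0$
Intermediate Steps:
$n{\left(f \right)} = 4 f^{2}$ ($n{\left(f \right)} = 2 f 2 f = 4 f^{2}$)
$\left(\frac{1}{s{\left(46,-45 \right)} - 1813} + n{\left(13 \right)}\right) \left(\left(-27\right) \left(-36\right) - 912\right) = \left(\frac{1}{46 - 1813} + 4 \cdot 13^{2}\right) \left(\left(-27\right) \left(-36\right) - 912\right) = \left(\frac{1}{46 - 1813} + 4 \cdot 169\right) \left(972 - 912\right) = \left(\frac{1}{-1767} + 676\right) 60 = \left(- \frac{1}{1767} + 676\right) 60 = \frac{1194491}{1767} \cdot 60 = \frac{23889820}{589}$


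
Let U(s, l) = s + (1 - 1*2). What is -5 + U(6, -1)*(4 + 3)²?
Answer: 240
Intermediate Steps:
U(s, l) = -1 + s (U(s, l) = s + (1 - 2) = s - 1 = -1 + s)
-5 + U(6, -1)*(4 + 3)² = -5 + (-1 + 6)*(4 + 3)² = -5 + 5*7² = -5 + 5*49 = -5 + 245 = 240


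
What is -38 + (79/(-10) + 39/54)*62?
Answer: -21736/45 ≈ -483.02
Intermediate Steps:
-38 + (79/(-10) + 39/54)*62 = -38 + (79*(-⅒) + 39*(1/54))*62 = -38 + (-79/10 + 13/18)*62 = -38 - 323/45*62 = -38 - 20026/45 = -21736/45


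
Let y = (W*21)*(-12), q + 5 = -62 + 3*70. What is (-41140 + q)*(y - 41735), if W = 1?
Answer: 1721341039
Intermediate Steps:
q = 143 (q = -5 + (-62 + 3*70) = -5 + (-62 + 210) = -5 + 148 = 143)
y = -252 (y = (1*21)*(-12) = 21*(-12) = -252)
(-41140 + q)*(y - 41735) = (-41140 + 143)*(-252 - 41735) = -40997*(-41987) = 1721341039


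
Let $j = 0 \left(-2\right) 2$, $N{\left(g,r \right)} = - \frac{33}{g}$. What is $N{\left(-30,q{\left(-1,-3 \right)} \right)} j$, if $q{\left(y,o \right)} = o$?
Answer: $0$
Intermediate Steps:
$j = 0$ ($j = 0 \cdot 2 = 0$)
$N{\left(-30,q{\left(-1,-3 \right)} \right)} j = - \frac{33}{-30} \cdot 0 = \left(-33\right) \left(- \frac{1}{30}\right) 0 = \frac{11}{10} \cdot 0 = 0$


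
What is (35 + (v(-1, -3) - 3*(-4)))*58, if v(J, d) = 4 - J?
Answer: 3016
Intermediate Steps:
(35 + (v(-1, -3) - 3*(-4)))*58 = (35 + ((4 - 1*(-1)) - 3*(-4)))*58 = (35 + ((4 + 1) + 12))*58 = (35 + (5 + 12))*58 = (35 + 17)*58 = 52*58 = 3016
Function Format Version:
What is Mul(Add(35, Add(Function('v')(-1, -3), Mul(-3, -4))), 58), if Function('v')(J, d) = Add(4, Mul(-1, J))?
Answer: 3016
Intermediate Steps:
Mul(Add(35, Add(Function('v')(-1, -3), Mul(-3, -4))), 58) = Mul(Add(35, Add(Add(4, Mul(-1, -1)), Mul(-3, -4))), 58) = Mul(Add(35, Add(Add(4, 1), 12)), 58) = Mul(Add(35, Add(5, 12)), 58) = Mul(Add(35, 17), 58) = Mul(52, 58) = 3016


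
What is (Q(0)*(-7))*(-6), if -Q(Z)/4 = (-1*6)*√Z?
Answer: 0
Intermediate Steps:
Q(Z) = 24*√Z (Q(Z) = -4*(-1*6)*√Z = -(-24)*√Z = 24*√Z)
(Q(0)*(-7))*(-6) = ((24*√0)*(-7))*(-6) = ((24*0)*(-7))*(-6) = (0*(-7))*(-6) = 0*(-6) = 0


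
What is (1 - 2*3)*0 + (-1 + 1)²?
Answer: 0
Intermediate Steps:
(1 - 2*3)*0 + (-1 + 1)² = (1 - 6)*0 + 0² = -5*0 + 0 = 0 + 0 = 0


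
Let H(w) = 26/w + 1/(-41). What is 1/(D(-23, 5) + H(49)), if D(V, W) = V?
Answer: -2009/45190 ≈ -0.044457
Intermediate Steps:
H(w) = -1/41 + 26/w (H(w) = 26/w + 1*(-1/41) = 26/w - 1/41 = -1/41 + 26/w)
1/(D(-23, 5) + H(49)) = 1/(-23 + (1/41)*(1066 - 1*49)/49) = 1/(-23 + (1/41)*(1/49)*(1066 - 49)) = 1/(-23 + (1/41)*(1/49)*1017) = 1/(-23 + 1017/2009) = 1/(-45190/2009) = -2009/45190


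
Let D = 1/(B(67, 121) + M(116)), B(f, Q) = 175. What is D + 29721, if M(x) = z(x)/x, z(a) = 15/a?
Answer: 69987470071/2354815 ≈ 29721.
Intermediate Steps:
M(x) = 15/x² (M(x) = (15/x)/x = 15/x²)
D = 13456/2354815 (D = 1/(175 + 15/116²) = 1/(175 + 15*(1/13456)) = 1/(175 + 15/13456) = 1/(2354815/13456) = 13456/2354815 ≈ 0.0057143)
D + 29721 = 13456/2354815 + 29721 = 69987470071/2354815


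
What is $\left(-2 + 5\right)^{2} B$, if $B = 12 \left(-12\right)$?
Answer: $-1296$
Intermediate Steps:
$B = -144$
$\left(-2 + 5\right)^{2} B = \left(-2 + 5\right)^{2} \left(-144\right) = 3^{2} \left(-144\right) = 9 \left(-144\right) = -1296$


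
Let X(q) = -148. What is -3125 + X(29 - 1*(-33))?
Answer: -3273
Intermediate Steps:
-3125 + X(29 - 1*(-33)) = -3125 - 148 = -3273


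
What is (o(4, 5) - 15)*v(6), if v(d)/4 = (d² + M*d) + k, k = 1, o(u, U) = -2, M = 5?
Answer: -4556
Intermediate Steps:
v(d) = 4 + 4*d² + 20*d (v(d) = 4*((d² + 5*d) + 1) = 4*(1 + d² + 5*d) = 4 + 4*d² + 20*d)
(o(4, 5) - 15)*v(6) = (-2 - 15)*(4 + 4*6² + 20*6) = -17*(4 + 4*36 + 120) = -17*(4 + 144 + 120) = -17*268 = -4556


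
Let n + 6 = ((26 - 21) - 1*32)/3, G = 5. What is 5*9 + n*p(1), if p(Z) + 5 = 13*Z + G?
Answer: -150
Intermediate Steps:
n = -15 (n = -6 + ((26 - 21) - 1*32)/3 = -6 + (5 - 32)*(⅓) = -6 - 27*⅓ = -6 - 9 = -15)
p(Z) = 13*Z (p(Z) = -5 + (13*Z + 5) = -5 + (5 + 13*Z) = 13*Z)
5*9 + n*p(1) = 5*9 - 195 = 45 - 15*13 = 45 - 195 = -150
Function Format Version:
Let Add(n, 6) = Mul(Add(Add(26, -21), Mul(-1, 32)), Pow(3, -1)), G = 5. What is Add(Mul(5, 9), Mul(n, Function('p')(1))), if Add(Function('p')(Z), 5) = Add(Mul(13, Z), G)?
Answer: -150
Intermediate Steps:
n = -15 (n = Add(-6, Mul(Add(Add(26, -21), Mul(-1, 32)), Pow(3, -1))) = Add(-6, Mul(Add(5, -32), Rational(1, 3))) = Add(-6, Mul(-27, Rational(1, 3))) = Add(-6, -9) = -15)
Function('p')(Z) = Mul(13, Z) (Function('p')(Z) = Add(-5, Add(Mul(13, Z), 5)) = Add(-5, Add(5, Mul(13, Z))) = Mul(13, Z))
Add(Mul(5, 9), Mul(n, Function('p')(1))) = Add(Mul(5, 9), Mul(-15, Mul(13, 1))) = Add(45, Mul(-15, 13)) = Add(45, -195) = -150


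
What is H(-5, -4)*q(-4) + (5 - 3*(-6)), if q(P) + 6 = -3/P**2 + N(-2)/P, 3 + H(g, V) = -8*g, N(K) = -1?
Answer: -3147/16 ≈ -196.69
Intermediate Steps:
H(g, V) = -3 - 8*g
q(P) = -6 - 1/P - 3/P**2 (q(P) = -6 + (-3/P**2 - 1/P) = -6 + (-1/P - 3/P**2) = -6 - 1/P - 3/P**2)
H(-5, -4)*q(-4) + (5 - 3*(-6)) = (-3 - 8*(-5))*(-6 - 1/(-4) - 3/(-4)**2) + (5 - 3*(-6)) = (-3 + 40)*(-6 - 1*(-1/4) - 3*1/16) + (5 + 18) = 37*(-6 + 1/4 - 3/16) + 23 = 37*(-95/16) + 23 = -3515/16 + 23 = -3147/16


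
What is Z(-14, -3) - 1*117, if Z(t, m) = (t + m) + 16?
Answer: -118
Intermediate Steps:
Z(t, m) = 16 + m + t (Z(t, m) = (m + t) + 16 = 16 + m + t)
Z(-14, -3) - 1*117 = (16 - 3 - 14) - 1*117 = -1 - 117 = -118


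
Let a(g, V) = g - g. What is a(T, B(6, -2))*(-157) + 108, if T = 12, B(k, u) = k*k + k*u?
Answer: 108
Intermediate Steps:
B(k, u) = k² + k*u
a(g, V) = 0
a(T, B(6, -2))*(-157) + 108 = 0*(-157) + 108 = 0 + 108 = 108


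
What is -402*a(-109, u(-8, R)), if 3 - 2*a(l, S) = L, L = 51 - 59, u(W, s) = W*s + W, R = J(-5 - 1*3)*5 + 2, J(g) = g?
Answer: -2211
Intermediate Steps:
R = -38 (R = (-5 - 1*3)*5 + 2 = (-5 - 3)*5 + 2 = -8*5 + 2 = -40 + 2 = -38)
u(W, s) = W + W*s
L = -8
a(l, S) = 11/2 (a(l, S) = 3/2 - 1/2*(-8) = 3/2 + 4 = 11/2)
-402*a(-109, u(-8, R)) = -402*11/2 = -2211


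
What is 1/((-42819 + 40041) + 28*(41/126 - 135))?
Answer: -9/58940 ≈ -0.00015270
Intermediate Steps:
1/((-42819 + 40041) + 28*(41/126 - 135)) = 1/(-2778 + 28*(41*(1/126) - 135)) = 1/(-2778 + 28*(41/126 - 135)) = 1/(-2778 + 28*(-16969/126)) = 1/(-2778 - 33938/9) = 1/(-58940/9) = -9/58940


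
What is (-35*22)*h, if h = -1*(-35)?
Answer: -26950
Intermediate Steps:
h = 35
(-35*22)*h = -35*22*35 = -770*35 = -26950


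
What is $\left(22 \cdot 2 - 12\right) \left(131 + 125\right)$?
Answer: $8192$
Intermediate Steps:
$\left(22 \cdot 2 - 12\right) \left(131 + 125\right) = \left(44 - 12\right) 256 = 32 \cdot 256 = 8192$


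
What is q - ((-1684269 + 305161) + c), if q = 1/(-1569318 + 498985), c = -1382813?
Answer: 2956175189692/1070333 ≈ 2.7619e+6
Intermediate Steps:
q = -1/1070333 (q = 1/(-1070333) = -1/1070333 ≈ -9.3429e-7)
q - ((-1684269 + 305161) + c) = -1/1070333 - ((-1684269 + 305161) - 1382813) = -1/1070333 - (-1379108 - 1382813) = -1/1070333 - 1*(-2761921) = -1/1070333 + 2761921 = 2956175189692/1070333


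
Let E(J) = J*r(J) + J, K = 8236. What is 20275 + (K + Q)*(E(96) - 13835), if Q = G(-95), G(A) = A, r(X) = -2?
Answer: -113391996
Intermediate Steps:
Q = -95
E(J) = -J (E(J) = J*(-2) + J = -2*J + J = -J)
20275 + (K + Q)*(E(96) - 13835) = 20275 + (8236 - 95)*(-1*96 - 13835) = 20275 + 8141*(-96 - 13835) = 20275 + 8141*(-13931) = 20275 - 113412271 = -113391996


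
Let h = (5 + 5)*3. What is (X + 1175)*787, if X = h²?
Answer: 1633025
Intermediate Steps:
h = 30 (h = 10*3 = 30)
X = 900 (X = 30² = 900)
(X + 1175)*787 = (900 + 1175)*787 = 2075*787 = 1633025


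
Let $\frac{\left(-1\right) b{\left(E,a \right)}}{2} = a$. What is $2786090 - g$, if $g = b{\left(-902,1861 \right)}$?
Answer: $2789812$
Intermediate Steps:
$b{\left(E,a \right)} = - 2 a$
$g = -3722$ ($g = \left(-2\right) 1861 = -3722$)
$2786090 - g = 2786090 - -3722 = 2786090 + 3722 = 2789812$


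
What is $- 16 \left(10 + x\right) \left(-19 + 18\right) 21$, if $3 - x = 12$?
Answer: $336$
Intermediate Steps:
$x = -9$ ($x = 3 - 12 = -9$)
$- 16 \left(10 + x\right) \left(-19 + 18\right) 21 = - 16 \left(10 - 9\right) \left(-19 + 18\right) 21 = - 16 \cdot 1 \left(-1\right) 21 = \left(-16\right) \left(-1\right) 21 = 16 \cdot 21 = 336$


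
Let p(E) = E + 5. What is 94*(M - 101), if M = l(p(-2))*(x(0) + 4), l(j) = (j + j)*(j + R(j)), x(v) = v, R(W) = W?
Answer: 4042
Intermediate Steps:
p(E) = 5 + E
l(j) = 4*j² (l(j) = (j + j)*(j + j) = (2*j)*(2*j) = 4*j²)
M = 144 (M = (4*(5 - 2)²)*(0 + 4) = (4*3²)*4 = (4*9)*4 = 36*4 = 144)
94*(M - 101) = 94*(144 - 101) = 94*43 = 4042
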